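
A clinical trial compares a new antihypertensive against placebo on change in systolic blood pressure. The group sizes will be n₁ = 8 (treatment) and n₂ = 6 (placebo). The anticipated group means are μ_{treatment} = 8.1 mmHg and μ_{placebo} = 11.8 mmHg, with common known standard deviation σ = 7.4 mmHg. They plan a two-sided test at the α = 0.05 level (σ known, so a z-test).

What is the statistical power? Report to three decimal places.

Standardized effect: d = |μ_{treatment} − μ_{placebo}| / σ = |8.1 − 11.8| / 7.4 = 0.5000
Noncentrality parameter: δ = d / √(1/n₁ + 1/n₂) = 0.5000 / √(1/8 + 1/6) = 0.9258
Two-sided α = 0.05 → critical value z_{0.025} = 1.960.
Power = Φ(δ − 1.960) + Φ(−δ − 1.960) = Φ(-1.034) + Φ(-2.886) = 0.1505 + 0.0020 = 0.1525.

Power ≈ 0.152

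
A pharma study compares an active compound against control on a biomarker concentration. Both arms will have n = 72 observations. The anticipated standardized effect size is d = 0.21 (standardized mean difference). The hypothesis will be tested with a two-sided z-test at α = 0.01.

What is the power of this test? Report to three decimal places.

Power ≈ 0.094

Noncentrality parameter: λ = d·√(n/2) = 0.21 × √(72/2) = 1.2600
Critical value for a two-sided test at α = 0.01: z_{α/2} = 2.576.
Power = Φ(λ − 2.576) + Φ(−λ − 2.576) = Φ(-1.316) + Φ(-3.836) = 0.0941 + 0.0001 = 0.0942.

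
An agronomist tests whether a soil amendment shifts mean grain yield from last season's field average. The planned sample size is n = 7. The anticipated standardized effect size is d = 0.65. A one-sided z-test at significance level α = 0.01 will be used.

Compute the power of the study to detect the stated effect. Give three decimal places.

Noncentrality parameter: δ = d·√n = 0.65 × √7 = 1.7197
Critical value for a one-sided test at α = 0.01: z_α = 2.326.
Power = P(Z > 2.326 − δ) = Φ(-0.607) = 0.2721.

Power ≈ 0.272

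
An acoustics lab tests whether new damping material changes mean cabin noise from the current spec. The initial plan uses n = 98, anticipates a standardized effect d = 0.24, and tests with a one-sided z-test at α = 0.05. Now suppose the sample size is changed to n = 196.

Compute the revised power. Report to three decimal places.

Power ≈ 0.957

With n = 196: δ = d·√n = 0.24 × √196 = 3.3600. Critical value z_{0.05} = 1.645.
Revised power = Φ(δ − 1.645) = Φ(1.715) = 0.9568.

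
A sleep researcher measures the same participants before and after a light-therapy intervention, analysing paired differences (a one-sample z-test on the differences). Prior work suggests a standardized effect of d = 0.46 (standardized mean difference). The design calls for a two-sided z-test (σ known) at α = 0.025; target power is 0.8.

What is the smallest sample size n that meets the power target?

n = 45

Set Φ(δ − 2.241) = 0.8; then δ − 2.241 = Φ⁻¹(0.8) = 0.842, giving δ = 3.083.
(The Φ(−δ − z_{α/2}) term is vanishingly small for δ > 0 and is dropped in the standard sample-size formula.)
δ = d·√n ⇒ n = (δ/d)² = (3.083 / 0.46)² = 44.92.
Round up to the next whole unit.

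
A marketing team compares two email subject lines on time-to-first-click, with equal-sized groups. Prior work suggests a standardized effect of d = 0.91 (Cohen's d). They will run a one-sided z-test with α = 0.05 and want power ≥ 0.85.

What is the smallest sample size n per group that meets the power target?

n = 18 per group

For power 0.85 need Φ(δ − z_{0.05}) = 0.85, so δ = z_{0.05} + z_{0.15} = 1.645 + 1.036 = 2.681.
δ = d·√(n/2) ⇒ n = 2(δ/d)² = 2 × (2.681 / 0.91)² = 17.36.
Round up to the next whole unit.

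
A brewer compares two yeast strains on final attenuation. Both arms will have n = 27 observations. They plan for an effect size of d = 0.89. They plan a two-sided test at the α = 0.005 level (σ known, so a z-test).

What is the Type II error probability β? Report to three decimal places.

Noncentrality parameter: δ = d·√(n/2) = 0.89 × √(27/2) = 3.2701
Critical value for a two-sided test at α = 0.005: z_{α/2} = 2.807.
Power = Φ(δ − 2.807) + Φ(−δ − 2.807) = Φ(0.463) + Φ(-6.077) = 0.6783 + 0.0000 = 0.6783.
Type II error: β = 1 − power = 1 − 0.6783 = 0.3217.

β ≈ 0.322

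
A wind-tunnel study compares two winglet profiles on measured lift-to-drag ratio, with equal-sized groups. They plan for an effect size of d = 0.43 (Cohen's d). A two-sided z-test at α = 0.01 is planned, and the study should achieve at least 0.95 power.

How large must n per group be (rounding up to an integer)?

For power 0.95 need Φ(δ − z_{0.005}) = 0.95, so δ = z_{0.005} + z_{0.05} = 2.576 + 1.645 = 4.221.
(The Φ(−δ − z_{α/2}) term is vanishingly small for δ > 0 and is dropped in the standard sample-size formula.)
δ = d·√(n/2) ⇒ n = 2(δ/d)² = 2 × (4.221 / 0.43)² = 192.69.
Round up to the next whole unit.

n = 193 per group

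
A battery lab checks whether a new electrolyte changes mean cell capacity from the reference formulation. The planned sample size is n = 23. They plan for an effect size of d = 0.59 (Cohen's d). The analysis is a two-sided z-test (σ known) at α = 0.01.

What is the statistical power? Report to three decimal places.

Noncentrality parameter: λ = d·√n = 0.59 × √23 = 2.8295
Two-sided α = 0.01 → critical value z_{0.005} = 2.576.
Power = Φ(λ − 2.576) + Φ(−λ − 2.576) = Φ(0.254) + Φ(-5.405) = 0.6001 + 0.0000 = 0.6001.

Power ≈ 0.600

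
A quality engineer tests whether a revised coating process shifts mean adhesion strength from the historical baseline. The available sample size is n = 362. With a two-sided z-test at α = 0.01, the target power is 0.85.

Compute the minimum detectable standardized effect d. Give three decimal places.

d ≈ 0.190

Required noncentrality: δ = z_{0.005} + z_{0.15} = 2.576 + 1.036 = 3.612.
(Lower-tail contribution to power is negligible for δ > 0.)
δ = d·√n ⇒ d = δ/√n = 3.612/√362 = 0.1899.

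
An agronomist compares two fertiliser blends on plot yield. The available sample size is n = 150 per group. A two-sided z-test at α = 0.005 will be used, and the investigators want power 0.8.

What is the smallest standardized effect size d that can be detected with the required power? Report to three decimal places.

d ≈ 0.421

Need Φ(δ − 2.807) = 0.8, so δ = 2.807 + 0.842 = 3.649.
(Lower-tail contribution to power is negligible for δ > 0.)
δ = d·√(n/2) ⇒ d = δ/√(n/2) = 3.649/√(150/2) = 0.4213.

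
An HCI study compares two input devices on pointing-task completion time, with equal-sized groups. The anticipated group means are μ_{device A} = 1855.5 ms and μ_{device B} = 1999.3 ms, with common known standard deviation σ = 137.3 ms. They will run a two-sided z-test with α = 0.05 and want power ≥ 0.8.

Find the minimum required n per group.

n = 15 per group

Standardized effect: d = |μ_{device A} − μ_{device B}| / σ = |1855.5 − 1999.3| / 137.3 = 1.0473
For power 0.8 need Φ(δ − z_{0.025}) = 0.8, so δ = z_{0.025} + z_{0.20} = 1.960 + 0.842 = 2.802.
(For δ > 0 the lower-tail rejection region contributes negligibly to power, so the one-term inversion is standard.)
δ = d·√(n/2) ⇒ n = 2(δ/d)² = 2 × (2.802 / 1.0473)² = 14.31.
Rounding up, n = 15 per group.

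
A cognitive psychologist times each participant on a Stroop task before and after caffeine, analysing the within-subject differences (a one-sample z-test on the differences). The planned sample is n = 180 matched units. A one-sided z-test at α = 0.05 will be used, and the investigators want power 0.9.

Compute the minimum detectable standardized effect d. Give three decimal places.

Required noncentrality: δ = z_{0.05} + z_{0.10} = 1.645 + 1.282 = 2.926.
δ = d·√n ⇒ d = δ/√n = 2.926/√180 = 0.2181.

d ≈ 0.218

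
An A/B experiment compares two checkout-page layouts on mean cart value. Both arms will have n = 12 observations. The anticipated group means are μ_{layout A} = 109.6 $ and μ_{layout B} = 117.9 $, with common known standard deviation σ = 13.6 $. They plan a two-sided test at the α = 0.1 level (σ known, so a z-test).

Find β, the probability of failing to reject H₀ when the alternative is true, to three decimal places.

β ≈ 0.559

Standardized effect: d = |μ_{layout A} − μ_{layout B}| / σ = |109.6 − 117.9| / 13.6 = 0.6103
Noncentrality parameter: λ = d·√(n/2) = 0.6103 × √(12/2) = 1.4949
Critical value for a two-sided test at α = 0.1: z_{α/2} = 1.645.
Power = Φ(λ − 1.645) + Φ(−λ − 1.645) = Φ(-0.150) + Φ(-3.140) = 0.4404 + 0.0008 = 0.4412.
Type II error: β = 1 − power = 1 − 0.4412 = 0.5588.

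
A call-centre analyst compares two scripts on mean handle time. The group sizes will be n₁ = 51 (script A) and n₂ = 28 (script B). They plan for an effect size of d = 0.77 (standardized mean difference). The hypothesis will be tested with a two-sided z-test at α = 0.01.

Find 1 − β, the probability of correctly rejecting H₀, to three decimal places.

Noncentrality parameter: δ = d / √(1/n₁ + 1/n₂) = 0.77 / √(1/51 + 1/28) = 3.2737
Critical value for a two-sided test at α = 0.01: z_{α/2} = 2.576.
Power = Φ(δ − 2.576) + Φ(−δ − 2.576) = Φ(0.698) + Φ(-5.850) = 0.7574 + 0.0000 = 0.7574.

Power ≈ 0.757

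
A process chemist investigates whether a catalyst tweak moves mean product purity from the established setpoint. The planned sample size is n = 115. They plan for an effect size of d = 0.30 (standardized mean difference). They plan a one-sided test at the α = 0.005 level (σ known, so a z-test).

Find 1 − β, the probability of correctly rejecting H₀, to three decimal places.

Noncentrality parameter: λ = d·√n = 0.30 × √115 = 3.2171
Critical value for a one-sided test at α = 0.005: z_α = 2.576.
Power = P(Z > 2.576 − λ) = Φ(0.641) = 0.7393.

Power ≈ 0.739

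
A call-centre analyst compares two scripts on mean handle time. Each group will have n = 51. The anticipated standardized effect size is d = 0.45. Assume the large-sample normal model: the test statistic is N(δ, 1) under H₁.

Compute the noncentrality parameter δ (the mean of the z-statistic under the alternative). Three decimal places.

δ = d·√(n/2) = 0.45 × √(51/2) = 2.2724

δ ≈ 2.272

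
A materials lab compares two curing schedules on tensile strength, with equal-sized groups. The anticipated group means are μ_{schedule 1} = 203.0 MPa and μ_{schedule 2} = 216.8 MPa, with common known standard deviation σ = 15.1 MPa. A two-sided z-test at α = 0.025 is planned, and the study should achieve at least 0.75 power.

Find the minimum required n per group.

Standardized effect: d = |μ_{schedule 1} − μ_{schedule 2}| / σ = |203.0 − 216.8| / 15.1 = 0.9139
For power 0.75 need Φ(δ − z_{0.0125}) = 0.75, so δ = z_{0.0125} + z_{0.25} = 2.241 + 0.674 = 2.916.
(The Φ(−δ − z_{α/2}) term is vanishingly small for δ > 0 and is dropped in the standard sample-size formula.)
δ = d·√(n/2) ⇒ n = 2(δ/d)² = 2 × (2.916 / 0.9139)² = 20.36.
Rounding up, n = 21 per group.

n = 21 per group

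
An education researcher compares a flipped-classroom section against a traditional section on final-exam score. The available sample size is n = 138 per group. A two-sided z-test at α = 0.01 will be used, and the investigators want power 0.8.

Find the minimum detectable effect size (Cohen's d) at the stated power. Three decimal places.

Required noncentrality: δ = z_{0.005} + z_{0.20} = 2.576 + 0.842 = 3.417.
(Lower-tail contribution to power is negligible for δ > 0.)
δ = d·√(n/2) ⇒ d = δ/√(n/2) = 3.417/√(138/2) = 0.4114.

d ≈ 0.411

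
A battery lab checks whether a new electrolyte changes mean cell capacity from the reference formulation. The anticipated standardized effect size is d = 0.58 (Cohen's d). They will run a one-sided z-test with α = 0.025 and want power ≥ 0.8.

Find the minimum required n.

n = 24

Set Φ(δ − 1.960) = 0.8; then δ − 1.960 = Φ⁻¹(0.8) = 0.842, giving δ = 2.802.
δ = d·√n ⇒ n = (δ/d)² = (2.802 / 0.58)² = 23.33.
Rounding up, n = 24.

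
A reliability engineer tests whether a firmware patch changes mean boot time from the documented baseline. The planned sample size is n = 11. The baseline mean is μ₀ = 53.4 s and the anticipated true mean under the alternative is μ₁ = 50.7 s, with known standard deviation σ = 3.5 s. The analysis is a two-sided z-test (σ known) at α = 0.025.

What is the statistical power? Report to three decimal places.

Power ≈ 0.624

Standardized effect: d = |μ₁ − μ₀| / σ = |50.7 − 53.4| / 3.5 = 0.7714
Noncentrality parameter: δ = d·√n = 0.7714 × √11 = 2.5585
Two-sided α = 0.025 → critical value z_{0.0125} = 2.241.
Power = Φ(δ − 2.241) + Φ(−δ − 2.241) = Φ(0.317) + Φ(-4.800) = 0.6244 + 0.0000 = 0.6244.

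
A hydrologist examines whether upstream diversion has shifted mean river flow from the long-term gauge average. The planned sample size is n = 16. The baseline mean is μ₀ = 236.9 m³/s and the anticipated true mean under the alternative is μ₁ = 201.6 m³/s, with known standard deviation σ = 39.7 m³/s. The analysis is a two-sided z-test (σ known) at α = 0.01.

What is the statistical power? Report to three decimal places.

Standardized effect: d = |μ₁ − μ₀| / σ = |201.6 − 236.9| / 39.7 = 0.8892
Noncentrality parameter: δ = d·√n = 0.8892 × √16 = 3.5567
Critical value for a two-sided test at α = 0.01: z_{α/2} = 2.576.
Power = Φ(δ − 2.576) + Φ(−δ − 2.576) = Φ(0.981) + Φ(-6.133) = 0.8367 + 0.0000 = 0.8367.

Power ≈ 0.837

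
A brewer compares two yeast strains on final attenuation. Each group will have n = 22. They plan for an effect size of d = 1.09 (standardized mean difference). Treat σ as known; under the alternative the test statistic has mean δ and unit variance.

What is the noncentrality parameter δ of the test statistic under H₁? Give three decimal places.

δ ≈ 3.615

δ = d·√(n/2) = 1.09 × √(22/2) = 3.6151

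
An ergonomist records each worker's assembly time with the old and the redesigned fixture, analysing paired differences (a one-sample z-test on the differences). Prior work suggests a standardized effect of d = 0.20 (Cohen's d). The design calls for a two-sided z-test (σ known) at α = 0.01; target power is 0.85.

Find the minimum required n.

n = 327

Set Φ(δ − 2.576) = 0.85; then δ − 2.576 = Φ⁻¹(0.85) = 1.036, giving δ = 3.612.
(The Φ(−δ − z_{α/2}) term is vanishingly small for δ > 0 and is dropped in the standard sample-size formula.)
δ = d·√n ⇒ n = (δ/d)² = (3.612 / 0.20)² = 326.21.
Round up to the next whole unit.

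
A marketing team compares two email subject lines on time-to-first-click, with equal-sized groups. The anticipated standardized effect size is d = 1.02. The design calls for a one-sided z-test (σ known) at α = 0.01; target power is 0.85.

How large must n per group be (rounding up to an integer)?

n = 22 per group

For power 0.85 need Φ(δ − z_{0.01}) = 0.85, so δ = z_{0.01} + z_{0.15} = 2.326 + 1.036 = 3.363.
δ = d·√(n/2) ⇒ n = 2(δ/d)² = 2 × (3.363 / 1.02)² = 21.74.
Round up to the next whole unit.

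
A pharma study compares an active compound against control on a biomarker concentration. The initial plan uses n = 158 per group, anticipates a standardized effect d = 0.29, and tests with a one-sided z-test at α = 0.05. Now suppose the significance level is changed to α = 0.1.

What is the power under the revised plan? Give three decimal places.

δ = d·√(n/2) = 0.29 × √(158/2) = 2.5776 (unchanged). New critical value: z_{0.1} = 1.282.
Revised power = P(Z > 1.282 − δ) = Φ(1.296) = 0.9025.

Power ≈ 0.903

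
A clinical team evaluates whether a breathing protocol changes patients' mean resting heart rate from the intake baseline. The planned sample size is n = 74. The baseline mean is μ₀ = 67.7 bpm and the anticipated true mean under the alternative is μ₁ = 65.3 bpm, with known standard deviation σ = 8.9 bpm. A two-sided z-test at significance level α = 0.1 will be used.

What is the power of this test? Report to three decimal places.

Standardized effect: d = |μ₁ − μ₀| / σ = |65.3 − 67.7| / 8.9 = 0.2697
Noncentrality parameter: δ = d·√n = 0.2697 × √74 = 2.3197
Critical value for a two-sided test at α = 0.1: z_{α/2} = 1.645.
Power = Φ(δ − 1.645) + Φ(−δ − 1.645) = Φ(0.675) + Φ(-3.965) = 0.7501 + 0.0000 = 0.7502.

Power ≈ 0.750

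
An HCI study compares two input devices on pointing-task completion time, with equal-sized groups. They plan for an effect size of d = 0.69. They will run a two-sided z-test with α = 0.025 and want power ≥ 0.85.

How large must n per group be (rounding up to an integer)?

n = 46 per group

For power 0.85 need Φ(δ − z_{0.0125}) = 0.85, so δ = z_{0.0125} + z_{0.15} = 2.241 + 1.036 = 3.278.
(Ignoring the negligible lower-tail rejection probability gives the usual closed-form inversion.)
δ = d·√(n/2) ⇒ n = 2(δ/d)² = 2 × (3.278 / 0.69)² = 45.13.
Round up to the next whole unit.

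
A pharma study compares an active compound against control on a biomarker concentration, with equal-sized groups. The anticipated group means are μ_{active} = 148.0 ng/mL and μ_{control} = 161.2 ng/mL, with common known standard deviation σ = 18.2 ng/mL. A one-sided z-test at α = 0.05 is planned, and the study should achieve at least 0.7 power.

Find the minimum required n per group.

n = 18 per group

Standardized effect: d = |μ_{active} − μ_{control}| / σ = |148.0 − 161.2| / 18.2 = 0.7253
For power 0.7 need Φ(δ − z_{0.05}) = 0.7, so δ = z_{0.05} + z_{0.30} = 1.645 + 0.524 = 2.169.
δ = d·√(n/2) ⇒ n = 2(δ/d)² = 2 × (2.169 / 0.7253)² = 17.89.
Rounding up, n = 18 per group.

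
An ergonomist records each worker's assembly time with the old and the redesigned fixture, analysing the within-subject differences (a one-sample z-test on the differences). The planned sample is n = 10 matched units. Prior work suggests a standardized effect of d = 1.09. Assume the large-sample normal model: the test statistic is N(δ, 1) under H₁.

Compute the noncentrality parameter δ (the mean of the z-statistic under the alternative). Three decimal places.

The noncentrality parameter scales effect size by the design's sample-size factor: δ = d·√n = 1.09 × √10 = 3.4469

δ ≈ 3.447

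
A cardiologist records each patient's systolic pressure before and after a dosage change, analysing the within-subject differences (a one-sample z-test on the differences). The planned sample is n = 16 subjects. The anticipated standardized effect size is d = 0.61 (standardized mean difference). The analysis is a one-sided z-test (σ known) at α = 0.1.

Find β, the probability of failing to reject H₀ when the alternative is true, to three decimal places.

β ≈ 0.123

Noncentrality parameter: δ = d·√n = 0.61 × √16 = 2.4400
One-sided α = 0.1 → critical value z_{0.1} = 1.282.
Power = P(Z > 1.282 − δ) = Φ(1.158) = 0.8767.
Type II error: β = 1 − power = 1 − 0.8767 = 0.1233.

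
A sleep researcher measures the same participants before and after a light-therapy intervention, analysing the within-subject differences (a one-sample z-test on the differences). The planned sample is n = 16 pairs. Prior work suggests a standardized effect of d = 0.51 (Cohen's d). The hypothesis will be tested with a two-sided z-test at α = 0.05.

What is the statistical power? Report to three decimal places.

Noncentrality parameter: δ = d·√n = 0.51 × √16 = 2.0400
Two-sided α = 0.05 → critical value z_{0.025} = 1.960.
Power = Φ(δ − 1.960) + Φ(−δ − 1.960) = Φ(0.080) + Φ(-4.000) = 0.5319 + 0.0000 = 0.5319.

Power ≈ 0.532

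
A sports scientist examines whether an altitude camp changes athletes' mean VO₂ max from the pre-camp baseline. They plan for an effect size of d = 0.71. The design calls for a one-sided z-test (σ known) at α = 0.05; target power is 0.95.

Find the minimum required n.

n = 22

Set Φ(δ − 1.645) = 0.95; then δ − 1.645 = Φ⁻¹(0.95) = 1.645, giving δ = 3.290.
δ = d·√n ⇒ n = (δ/d)² = (3.290 / 0.71)² = 21.47.
Rounding up, n = 22.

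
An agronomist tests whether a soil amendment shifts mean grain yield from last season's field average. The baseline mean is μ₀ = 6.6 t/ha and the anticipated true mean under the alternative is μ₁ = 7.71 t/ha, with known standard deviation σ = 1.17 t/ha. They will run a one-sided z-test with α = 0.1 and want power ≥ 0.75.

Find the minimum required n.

n = 5

Standardized effect: d = |μ₁ − μ₀| / σ = |7.71 − 6.6| / 1.17 = 0.9487
Set Φ(δ − 1.282) = 0.75; then δ − 1.282 = Φ⁻¹(0.75) = 0.674, giving δ = 1.956.
δ = d·√n ⇒ n = (δ/d)² = (1.956 / 0.9487)² = 4.25.
Round up to the next whole unit.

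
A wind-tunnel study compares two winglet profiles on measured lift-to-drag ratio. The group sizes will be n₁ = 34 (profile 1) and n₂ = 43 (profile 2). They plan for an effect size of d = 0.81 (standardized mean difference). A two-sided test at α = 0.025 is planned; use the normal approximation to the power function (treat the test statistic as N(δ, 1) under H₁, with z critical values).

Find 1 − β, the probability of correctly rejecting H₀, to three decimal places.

Power ≈ 0.901

Noncentrality parameter: δ = d / √(1/n₁ + 1/n₂) = 0.81 / √(1/34 + 1/43) = 3.5295
Critical value for a two-sided test at α = 0.025: z_{α/2} = 2.241.
Power = Φ(δ − 2.241) + Φ(−δ − 2.241) = Φ(1.288) + Φ(-5.771) = 0.9011 + 0.0000 = 0.9011.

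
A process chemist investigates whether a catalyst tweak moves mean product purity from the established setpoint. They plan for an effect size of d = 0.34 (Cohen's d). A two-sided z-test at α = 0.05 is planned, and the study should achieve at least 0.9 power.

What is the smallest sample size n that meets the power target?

For power 0.9 need Φ(δ − z_{0.025}) = 0.9, so δ = z_{0.025} + z_{0.10} = 1.960 + 1.282 = 3.242.
(For δ > 0 the lower-tail rejection region contributes negligibly to power, so the one-term inversion is standard.)
δ = d·√n ⇒ n = (δ/d)² = (3.242 / 0.34)² = 90.89.
Round up to the next whole unit.

n = 91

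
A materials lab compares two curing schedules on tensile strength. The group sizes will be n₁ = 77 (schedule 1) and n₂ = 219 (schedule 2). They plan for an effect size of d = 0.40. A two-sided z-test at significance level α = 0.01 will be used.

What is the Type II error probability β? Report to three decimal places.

β ≈ 0.329

Noncentrality parameter: δ = d / √(1/n₁ + 1/n₂) = 0.40 / √(1/77 + 1/219) = 3.0191
Two-sided α = 0.01 → critical value z_{0.005} = 2.576.
Power = Φ(δ − 2.576) + Φ(−δ − 2.576) = Φ(0.443) + Φ(-5.595) = 0.6712 + 0.0000 = 0.6712.
Type II error: β = 1 − power = 1 − 0.6712 = 0.3288.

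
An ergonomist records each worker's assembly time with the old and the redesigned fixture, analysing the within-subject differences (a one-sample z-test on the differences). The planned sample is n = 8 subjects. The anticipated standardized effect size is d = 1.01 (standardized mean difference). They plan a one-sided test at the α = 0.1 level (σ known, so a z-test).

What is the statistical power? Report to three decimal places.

Power ≈ 0.942

Noncentrality parameter: δ = d·√n = 1.01 × √8 = 2.8567
One-sided α = 0.1 → critical value z_{0.1} = 1.282.
Power = P(Z > 1.282 − δ) = Φ(1.575) = 0.9424.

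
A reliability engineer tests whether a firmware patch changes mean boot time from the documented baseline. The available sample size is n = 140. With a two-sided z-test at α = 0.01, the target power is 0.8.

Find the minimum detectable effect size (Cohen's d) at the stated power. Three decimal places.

Required noncentrality: δ = z_{0.005} + z_{0.20} = 2.576 + 0.842 = 3.417.
(The second rejection-region term Φ(−δ − z_{α/2}) is negligible and dropped.)
δ = d·√n ⇒ d = δ/√n = 3.417/√140 = 0.2888.

d ≈ 0.289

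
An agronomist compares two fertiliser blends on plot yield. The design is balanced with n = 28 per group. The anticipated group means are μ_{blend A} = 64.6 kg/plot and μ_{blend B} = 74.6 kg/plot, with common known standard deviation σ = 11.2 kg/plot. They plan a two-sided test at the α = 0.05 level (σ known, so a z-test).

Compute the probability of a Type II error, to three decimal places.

β ≈ 0.084

Standardized effect: d = |μ_{blend A} − μ_{blend B}| / σ = |64.6 − 74.6| / 11.2 = 0.8929
Noncentrality parameter: λ = d·√(n/2) = 0.8929 × √(28/2) = 3.3408
Two-sided α = 0.05 → critical value z_{0.025} = 1.960.
Power = Φ(λ − 1.960) + Φ(−λ − 1.960) = Φ(1.381) + Φ(-5.301) = 0.9163 + 0.0000 = 0.9163.
Type II error: β = 1 − power = 1 − 0.9163 = 0.0837.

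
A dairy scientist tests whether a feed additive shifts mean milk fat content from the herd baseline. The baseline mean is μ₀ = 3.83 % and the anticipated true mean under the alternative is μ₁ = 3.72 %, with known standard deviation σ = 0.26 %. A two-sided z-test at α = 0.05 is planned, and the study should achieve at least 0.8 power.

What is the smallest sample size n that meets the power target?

n = 44

Standardized effect: d = |μ₁ − μ₀| / σ = |3.72 − 3.83| / 0.26 = 0.4231
For power 0.8 need Φ(δ − z_{0.025}) = 0.8, so δ = z_{0.025} + z_{0.20} = 1.960 + 0.842 = 2.802.
(The Φ(−δ − z_{α/2}) term is vanishingly small for δ > 0 and is dropped in the standard sample-size formula.)
δ = d·√n ⇒ n = (δ/d)² = (2.802 / 0.4231)² = 43.85.
Rounding up, n = 44.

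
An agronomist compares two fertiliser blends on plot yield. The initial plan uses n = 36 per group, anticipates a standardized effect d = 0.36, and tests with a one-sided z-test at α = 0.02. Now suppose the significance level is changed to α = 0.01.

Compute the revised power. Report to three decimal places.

δ = d·√(n/2) = 0.36 × √(36/2) = 1.5274 (unchanged). New critical value: z_{0.01} = 2.326.
Revised power = Φ(δ − 2.326) = Φ(-0.799) = 0.2121.

Power ≈ 0.212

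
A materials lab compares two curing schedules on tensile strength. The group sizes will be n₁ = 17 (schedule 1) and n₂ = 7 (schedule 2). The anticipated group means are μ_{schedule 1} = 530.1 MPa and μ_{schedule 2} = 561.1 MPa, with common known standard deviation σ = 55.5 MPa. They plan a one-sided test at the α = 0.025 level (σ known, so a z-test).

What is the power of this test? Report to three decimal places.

Power ≈ 0.237

Standardized effect: d = |μ_{schedule 1} − μ_{schedule 2}| / σ = |530.1 − 561.1| / 55.5 = 0.5586
Noncentrality parameter: δ = d / √(1/n₁ + 1/n₂) = 0.5586 / √(1/17 + 1/7) = 1.2438
One-sided α = 0.025 → critical value z_{0.025} = 1.960.
Power = Φ(δ − 1.960) = Φ(-0.716) = 0.2369.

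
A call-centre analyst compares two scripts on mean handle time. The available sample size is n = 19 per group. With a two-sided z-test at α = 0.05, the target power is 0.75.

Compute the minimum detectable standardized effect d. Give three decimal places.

d ≈ 0.855

Need Φ(δ − 1.960) = 0.75, so δ = 1.960 + 0.674 = 2.634.
(Lower-tail contribution to power is negligible for δ > 0.)
δ = d·√(n/2) ⇒ d = δ/√(n/2) = 2.634/√(19/2) = 0.8547.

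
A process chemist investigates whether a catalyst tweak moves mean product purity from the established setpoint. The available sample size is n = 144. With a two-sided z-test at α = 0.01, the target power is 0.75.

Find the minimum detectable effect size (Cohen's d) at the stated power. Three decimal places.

d ≈ 0.271

Required noncentrality: δ = z_{0.005} + z_{0.25} = 2.576 + 0.674 = 3.250.
(The second rejection-region term Φ(−δ − z_{α/2}) is negligible and dropped.)
δ = d·√n ⇒ d = δ/√n = 3.250/√144 = 0.2709.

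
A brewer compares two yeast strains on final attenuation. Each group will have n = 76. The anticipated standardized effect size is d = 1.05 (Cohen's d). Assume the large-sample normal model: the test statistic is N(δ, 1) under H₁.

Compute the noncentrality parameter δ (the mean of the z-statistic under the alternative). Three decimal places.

δ ≈ 6.473

The noncentrality parameter scales effect size by the design's sample-size factor: δ = d·√(n/2) = 1.05 × √(76/2) = 6.4726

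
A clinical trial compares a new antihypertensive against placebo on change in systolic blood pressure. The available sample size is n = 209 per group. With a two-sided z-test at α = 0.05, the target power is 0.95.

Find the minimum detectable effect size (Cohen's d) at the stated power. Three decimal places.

d ≈ 0.353

Required noncentrality: δ = z_{0.025} + z_{0.05} = 1.960 + 1.645 = 3.605.
(Lower-tail contribution to power is negligible for δ > 0.)
δ = d·√(n/2) ⇒ d = δ/√(n/2) = 3.605/√(209/2) = 0.3526.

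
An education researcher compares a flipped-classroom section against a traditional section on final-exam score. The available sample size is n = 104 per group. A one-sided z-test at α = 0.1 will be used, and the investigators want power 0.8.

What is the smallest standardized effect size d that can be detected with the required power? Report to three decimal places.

d ≈ 0.294

Need Φ(δ − 1.282) = 0.8, so δ = 1.282 + 0.842 = 2.123.
δ = d·√(n/2) ⇒ d = δ/√(n/2) = 2.123/√(104/2) = 0.2944.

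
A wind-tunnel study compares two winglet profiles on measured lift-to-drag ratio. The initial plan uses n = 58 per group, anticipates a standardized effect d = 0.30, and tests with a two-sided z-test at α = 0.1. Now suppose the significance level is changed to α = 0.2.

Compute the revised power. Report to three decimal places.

Power ≈ 0.633

δ = d·√(n/2) = 0.30 × √(58/2) = 1.6155 (unchanged). New critical value: z_{0.1} = 1.282.
Revised power = Φ(δ − 1.282) + Φ(−δ − 1.282) = Φ(0.334) + Φ(-2.897) = 0.6308 + 0.0019 = 0.6327.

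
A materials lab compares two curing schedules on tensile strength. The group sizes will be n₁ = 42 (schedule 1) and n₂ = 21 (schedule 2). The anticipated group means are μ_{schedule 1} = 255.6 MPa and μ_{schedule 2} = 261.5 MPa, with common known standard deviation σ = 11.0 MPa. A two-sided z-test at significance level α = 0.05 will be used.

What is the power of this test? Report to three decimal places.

Standardized effect: d = |μ_{schedule 1} − μ_{schedule 2}| / σ = |255.6 − 261.5| / 11.0 = 0.5364
Noncentrality parameter: δ = d / √(1/n₁ + 1/n₂) = 0.5364 / √(1/42 + 1/21) = 2.0069
Critical value for a two-sided test at α = 0.05: z_{α/2} = 1.960.
Power = Φ(δ − 1.960) + Φ(−δ − 1.960) = Φ(0.047) + Φ(-3.967) = 0.5187 + 0.0000 = 0.5187.

Power ≈ 0.519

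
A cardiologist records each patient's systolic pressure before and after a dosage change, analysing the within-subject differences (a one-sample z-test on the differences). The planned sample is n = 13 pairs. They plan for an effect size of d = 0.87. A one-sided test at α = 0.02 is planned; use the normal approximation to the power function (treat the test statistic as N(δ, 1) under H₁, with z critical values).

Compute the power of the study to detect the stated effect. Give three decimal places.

Noncentrality parameter: δ = d·√n = 0.87 × √13 = 3.1368
Critical value for a one-sided test at α = 0.02: z_α = 2.054.
Power = P(Z > 2.054 − δ) = Φ(1.083) = 0.8606.

Power ≈ 0.861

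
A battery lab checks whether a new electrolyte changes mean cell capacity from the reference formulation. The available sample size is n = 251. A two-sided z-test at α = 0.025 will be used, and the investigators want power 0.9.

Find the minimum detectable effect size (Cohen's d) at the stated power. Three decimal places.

Need Φ(δ − 2.241) = 0.9, so δ = 2.241 + 1.282 = 3.523.
(The second rejection-region term Φ(−δ − z_{α/2}) is negligible and dropped.)
δ = d·√n ⇒ d = δ/√n = 3.523/√251 = 0.2224.

d ≈ 0.222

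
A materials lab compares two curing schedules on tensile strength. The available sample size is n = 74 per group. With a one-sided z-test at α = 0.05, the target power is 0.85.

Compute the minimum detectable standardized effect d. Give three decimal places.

Need Φ(δ − 1.645) = 0.85, so δ = 1.645 + 1.036 = 2.681.
δ = d·√(n/2) ⇒ d = δ/√(n/2) = 2.681/√(74/2) = 0.4408.

d ≈ 0.441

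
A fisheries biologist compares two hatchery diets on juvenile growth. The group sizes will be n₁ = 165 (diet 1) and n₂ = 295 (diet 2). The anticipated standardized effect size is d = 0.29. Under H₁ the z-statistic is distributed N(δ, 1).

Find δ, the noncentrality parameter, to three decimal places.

δ ≈ 2.983

δ = d / √(1/n₁ + 1/n₂) = 0.29 / √(1/165 + 1/295) = 2.9831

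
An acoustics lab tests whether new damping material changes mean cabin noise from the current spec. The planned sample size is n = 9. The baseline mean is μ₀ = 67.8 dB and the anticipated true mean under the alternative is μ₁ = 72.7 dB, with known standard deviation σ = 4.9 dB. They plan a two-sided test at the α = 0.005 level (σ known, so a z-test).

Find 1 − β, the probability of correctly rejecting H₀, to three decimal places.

Standardized effect: d = |μ₁ − μ₀| / σ = |72.7 − 67.8| / 4.9 = 1.0000
Noncentrality parameter: δ = d·√n = 1.0000 × √9 = 3.0000
Critical value for a two-sided test at α = 0.005: z_{α/2} = 2.807.
Power = Φ(δ − 2.807) + Φ(−δ − 2.807) = Φ(0.193) + Φ(-5.807) = 0.5765 + 0.0000 = 0.5765.

Power ≈ 0.577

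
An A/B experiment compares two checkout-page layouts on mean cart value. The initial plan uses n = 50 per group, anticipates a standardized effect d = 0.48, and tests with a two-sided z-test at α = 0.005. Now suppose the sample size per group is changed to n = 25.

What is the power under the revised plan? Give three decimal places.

Power ≈ 0.134

With n = 25 per group: δ = d·√(n/2) = 0.48 × √(25/2) = 1.6971. Critical value z_{0.0025} = 2.807.
Revised power = Φ(δ − 2.807) + Φ(−δ − 2.807) = Φ(-1.110) + Φ(-4.504) = 0.1335 + 0.0000 = 0.1335.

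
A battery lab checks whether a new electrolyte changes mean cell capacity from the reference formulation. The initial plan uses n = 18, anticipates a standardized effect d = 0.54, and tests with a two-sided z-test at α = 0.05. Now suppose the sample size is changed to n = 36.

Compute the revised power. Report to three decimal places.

With n = 36: δ = d·√n = 0.54 × √36 = 3.2400. Critical value z_{0.025} = 1.960.
Revised power = Φ(δ − 1.960) + Φ(−δ − 1.960) = Φ(1.280) + Φ(-5.200) = 0.8997 + 0.0000 = 0.8997.

Power ≈ 0.900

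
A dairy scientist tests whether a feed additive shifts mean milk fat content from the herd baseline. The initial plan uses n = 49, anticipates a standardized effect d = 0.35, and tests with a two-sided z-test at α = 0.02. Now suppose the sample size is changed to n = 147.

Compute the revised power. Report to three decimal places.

With n = 147: δ = d·√n = 0.35 × √147 = 4.2435. Critical value z_{0.01} = 2.326.
Revised power = Φ(δ − 2.326) + Φ(−δ − 2.326) = Φ(1.917) + Φ(-6.570) = 0.9724 + 0.0000 = 0.9724.

Power ≈ 0.972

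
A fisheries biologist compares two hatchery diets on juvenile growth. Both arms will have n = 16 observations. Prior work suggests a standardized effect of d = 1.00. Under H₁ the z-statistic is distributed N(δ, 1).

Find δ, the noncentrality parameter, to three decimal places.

δ ≈ 2.828

δ = d·√(n/2) = 1.00 × √(16/2) = 2.8284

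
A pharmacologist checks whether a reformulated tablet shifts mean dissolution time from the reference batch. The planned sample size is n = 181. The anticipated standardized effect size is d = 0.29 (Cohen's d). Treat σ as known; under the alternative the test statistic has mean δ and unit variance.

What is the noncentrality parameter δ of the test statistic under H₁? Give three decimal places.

δ ≈ 3.902

δ = d·√n = 0.29 × √181 = 3.9016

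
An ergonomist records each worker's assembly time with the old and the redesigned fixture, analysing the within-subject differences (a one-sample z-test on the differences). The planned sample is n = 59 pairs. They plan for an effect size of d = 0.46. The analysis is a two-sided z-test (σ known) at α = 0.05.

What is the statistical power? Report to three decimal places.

Power ≈ 0.942

Noncentrality parameter: δ = d·√n = 0.46 × √59 = 3.5333
Two-sided α = 0.05 → critical value z_{0.025} = 1.960.
Power = Φ(δ − 1.960) + Φ(−δ − 1.960) = Φ(1.573) + Φ(-5.493) = 0.9422 + 0.0000 = 0.9422.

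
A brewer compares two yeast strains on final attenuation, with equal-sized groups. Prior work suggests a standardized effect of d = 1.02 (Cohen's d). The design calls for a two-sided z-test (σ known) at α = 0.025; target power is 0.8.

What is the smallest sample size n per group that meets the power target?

Set Φ(δ − 2.241) = 0.8; then δ − 2.241 = Φ⁻¹(0.8) = 0.842, giving δ = 3.083.
(The Φ(−δ − z_{α/2}) term is vanishingly small for δ > 0 and is dropped in the standard sample-size formula.)
δ = d·√(n/2) ⇒ n = 2(δ/d)² = 2 × (3.083 / 1.02)² = 18.27.
Rounding up, n = 19 per group.

n = 19 per group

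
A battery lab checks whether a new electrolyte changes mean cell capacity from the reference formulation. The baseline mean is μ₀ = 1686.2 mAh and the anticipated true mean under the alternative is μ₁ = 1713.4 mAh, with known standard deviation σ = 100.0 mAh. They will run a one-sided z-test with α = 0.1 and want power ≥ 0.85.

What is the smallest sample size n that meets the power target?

n = 73

Standardized effect: d = |μ₁ − μ₀| / σ = |1713.4 − 1686.2| / 100.0 = 0.2720
Set Φ(δ − 1.282) = 0.85; then δ − 1.282 = Φ⁻¹(0.85) = 1.036, giving δ = 2.318.
δ = d·√n ⇒ n = (δ/d)² = (2.318 / 0.2720)² = 72.62.
Rounding up, n = 73.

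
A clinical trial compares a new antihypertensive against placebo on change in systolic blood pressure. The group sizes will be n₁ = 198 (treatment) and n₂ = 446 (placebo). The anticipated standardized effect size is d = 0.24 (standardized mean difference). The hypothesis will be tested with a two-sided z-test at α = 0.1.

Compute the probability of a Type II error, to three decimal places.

β ≈ 0.122

Noncentrality parameter: δ = d / √(1/n₁ + 1/n₂) = 0.24 / √(1/198 + 1/446) = 2.8104
Critical value for a two-sided test at α = 0.1: z_{α/2} = 1.645.
Power = Φ(δ − 1.645) + Φ(−δ − 1.645) = Φ(1.166) + Φ(-4.455) = 0.8781 + 0.0000 = 0.8781.
Type II error: β = 1 − power = 1 − 0.8781 = 0.1219.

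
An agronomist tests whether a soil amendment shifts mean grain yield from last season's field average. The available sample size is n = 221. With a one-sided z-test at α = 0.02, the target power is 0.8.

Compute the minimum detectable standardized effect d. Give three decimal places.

Required noncentrality: δ = z_{0.02} + z_{0.20} = 2.054 + 0.842 = 2.895.
δ = d·√n ⇒ d = δ/√n = 2.895/√221 = 0.1948.

d ≈ 0.195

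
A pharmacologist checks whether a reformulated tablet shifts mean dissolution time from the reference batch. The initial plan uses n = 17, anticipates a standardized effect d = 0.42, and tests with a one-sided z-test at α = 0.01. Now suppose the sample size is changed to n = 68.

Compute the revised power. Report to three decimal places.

Power ≈ 0.872

With n = 68: δ = d·√n = 0.42 × √68 = 3.4634. Critical value z_{0.01} = 2.326.
Revised power = Φ(δ − 2.326) = Φ(1.137) = 0.8722.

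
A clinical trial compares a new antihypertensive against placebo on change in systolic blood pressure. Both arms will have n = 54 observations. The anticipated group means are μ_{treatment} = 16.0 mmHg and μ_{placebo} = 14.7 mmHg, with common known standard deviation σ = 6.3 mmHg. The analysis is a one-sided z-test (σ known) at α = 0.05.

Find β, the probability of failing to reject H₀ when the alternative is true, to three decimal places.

Standardized effect: d = |μ_{treatment} − μ_{placebo}| / σ = |16.0 − 14.7| / 6.3 = 0.2063
Noncentrality parameter: λ = d·√(n/2) = 0.2063 × √(54/2) = 1.0722
One-sided α = 0.05 → critical value z_{0.05} = 1.645.
Power = Φ(λ − 1.645) = Φ(-0.573) = 0.2834.
Type II error: β = 1 − power = 1 − 0.2834 = 0.7166.

β ≈ 0.717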